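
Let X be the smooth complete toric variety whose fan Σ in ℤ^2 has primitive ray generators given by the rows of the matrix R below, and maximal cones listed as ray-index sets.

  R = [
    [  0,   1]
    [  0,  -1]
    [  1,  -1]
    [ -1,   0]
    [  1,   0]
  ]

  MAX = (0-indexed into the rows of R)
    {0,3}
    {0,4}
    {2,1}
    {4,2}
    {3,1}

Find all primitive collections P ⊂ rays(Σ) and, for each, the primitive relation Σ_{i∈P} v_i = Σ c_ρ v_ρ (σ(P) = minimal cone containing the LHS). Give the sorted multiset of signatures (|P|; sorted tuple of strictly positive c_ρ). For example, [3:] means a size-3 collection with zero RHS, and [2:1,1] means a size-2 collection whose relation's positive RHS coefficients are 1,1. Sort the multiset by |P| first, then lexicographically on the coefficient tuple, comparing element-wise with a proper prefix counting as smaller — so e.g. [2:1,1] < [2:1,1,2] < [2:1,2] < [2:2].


|primitive collections| = 5. Relations:

  P = {0,1}:  v_{0} + v_{1} = 0  ⟹  sig = [2:]
  P = {3,4}:  v_{3} + v_{4} = 0  ⟹  sig = [2:]
  P = {0,2}:  v_{0} + v_{2} = v_{4}  ⟹  sig = [2:1]
  P = {1,4}:  v_{1} + v_{4} = v_{2}  ⟹  sig = [2:1]
  P = {2,3}:  v_{2} + v_{3} = v_{1}  ⟹  sig = [2:1]

Sorted signature multiset PRS(X):
    [2:]
    [2:]
    [2:1]
    [2:1]
    [2:1]


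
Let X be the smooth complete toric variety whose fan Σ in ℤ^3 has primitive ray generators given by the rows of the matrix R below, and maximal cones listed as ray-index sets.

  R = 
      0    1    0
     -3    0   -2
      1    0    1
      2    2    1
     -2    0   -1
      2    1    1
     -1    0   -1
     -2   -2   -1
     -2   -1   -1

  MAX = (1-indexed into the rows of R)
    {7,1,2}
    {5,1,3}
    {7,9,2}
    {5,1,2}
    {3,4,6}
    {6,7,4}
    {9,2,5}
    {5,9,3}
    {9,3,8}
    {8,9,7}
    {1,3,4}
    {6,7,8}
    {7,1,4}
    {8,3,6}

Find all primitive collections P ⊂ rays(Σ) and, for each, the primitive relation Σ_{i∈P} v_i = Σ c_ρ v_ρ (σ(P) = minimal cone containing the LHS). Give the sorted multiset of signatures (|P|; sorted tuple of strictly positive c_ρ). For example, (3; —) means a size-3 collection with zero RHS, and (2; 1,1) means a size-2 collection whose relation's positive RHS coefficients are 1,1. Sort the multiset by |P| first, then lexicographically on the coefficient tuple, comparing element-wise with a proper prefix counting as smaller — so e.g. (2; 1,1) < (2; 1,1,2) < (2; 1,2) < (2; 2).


Σ has 15 primitive collections:

  {3,7}:  v_{3} + v_{7} = 0  ⟹  sig = (2; —)
  {4,8}:  v_{4} + v_{8} = 0  ⟹  sig = (2; —)
  {6,9}:  v_{6} + v_{9} = 0  ⟹  sig = (2; —)
  {1,6}:  v_{1} + v_{6} = v_{4}  ⟹  sig = (2; 1)
  {1,8}:  v_{1} + v_{8} = v_{9}  ⟹  sig = (2; 1)
  {1,9}:  v_{1} + v_{9} = v_{5}  ⟹  sig = (2; 1)
  {2,3}:  v_{2} + v_{3} = v_{5}  ⟹  sig = (2; 1)
  {4,9}:  v_{4} + v_{9} = v_{1}  ⟹  sig = (2; 1)
  {5,6}:  v_{5} + v_{6} = v_{1}  ⟹  sig = (2; 1)
  {5,7}:  v_{5} + v_{7} = v_{2}  ⟹  sig = (2; 1)
  {2,6}:  v_{2} + v_{6} = v_{1} + v_{7}  ⟹  sig = (2; 1,1)
  {2,4}:  v_{2} + v_{4} = 2·v_{1} + v_{7}  ⟹  sig = (2; 1,2)
  {2,8}:  v_{2} + v_{8} = v_{7} + 2·v_{9}  ⟹  sig = (2; 1,2)
  {4,5}:  v_{4} + v_{5} = 2·v_{1}  ⟹  sig = (2; 2)
  {5,8}:  v_{5} + v_{8} = 2·v_{9}  ⟹  sig = (2; 2)

so the primitive-relation signature multiset is
[(2; —), (2; —), (2; —), (2; 1), (2; 1), (2; 1), (2; 1), (2; 1), (2; 1), (2; 1), (2; 1,1), (2; 1,2), (2; 1,2), (2; 2), (2; 2)]


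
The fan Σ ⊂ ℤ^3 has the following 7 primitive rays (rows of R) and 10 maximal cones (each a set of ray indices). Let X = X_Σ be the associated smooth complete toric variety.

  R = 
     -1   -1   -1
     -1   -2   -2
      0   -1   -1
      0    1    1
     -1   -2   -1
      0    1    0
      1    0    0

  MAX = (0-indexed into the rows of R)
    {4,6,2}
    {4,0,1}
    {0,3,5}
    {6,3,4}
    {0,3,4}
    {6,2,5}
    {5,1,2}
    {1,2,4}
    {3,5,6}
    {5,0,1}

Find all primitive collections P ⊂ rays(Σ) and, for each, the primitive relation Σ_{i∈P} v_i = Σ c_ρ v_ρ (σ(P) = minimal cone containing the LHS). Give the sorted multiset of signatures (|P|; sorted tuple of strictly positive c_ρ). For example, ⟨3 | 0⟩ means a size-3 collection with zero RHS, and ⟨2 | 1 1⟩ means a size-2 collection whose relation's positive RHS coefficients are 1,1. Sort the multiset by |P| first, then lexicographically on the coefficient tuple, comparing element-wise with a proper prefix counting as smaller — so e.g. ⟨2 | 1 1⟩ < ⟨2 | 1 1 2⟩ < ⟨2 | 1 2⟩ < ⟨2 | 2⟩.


The 6 primitive collections of Σ (r=7, n=3):

  P = {2,3}:  v_{2} + v_{3} = 0  so sig = ⟨2 | 0⟩
  P = {0,2}:  v_{0} + v_{2} = v_{1}  so sig = ⟨2 | 1⟩
  P = {0,6}:  v_{0} + v_{6} = v_{2}  so sig = ⟨2 | 1⟩
  P = {1,3}:  v_{1} + v_{3} = v_{0}  so sig = ⟨2 | 1⟩
  P = {4,5}:  v_{4} + v_{5} = v_{0}  so sig = ⟨2 | 1⟩
  P = {1,6}:  v_{1} + v_{6} = 2·v_{2}  so sig = ⟨2 | 2⟩

Hence PRS(X_Σ) =
    ⟨2 | 0⟩
    ⟨2 | 1⟩
    ⟨2 | 1⟩
    ⟨2 | 1⟩
    ⟨2 | 1⟩
    ⟨2 | 2⟩


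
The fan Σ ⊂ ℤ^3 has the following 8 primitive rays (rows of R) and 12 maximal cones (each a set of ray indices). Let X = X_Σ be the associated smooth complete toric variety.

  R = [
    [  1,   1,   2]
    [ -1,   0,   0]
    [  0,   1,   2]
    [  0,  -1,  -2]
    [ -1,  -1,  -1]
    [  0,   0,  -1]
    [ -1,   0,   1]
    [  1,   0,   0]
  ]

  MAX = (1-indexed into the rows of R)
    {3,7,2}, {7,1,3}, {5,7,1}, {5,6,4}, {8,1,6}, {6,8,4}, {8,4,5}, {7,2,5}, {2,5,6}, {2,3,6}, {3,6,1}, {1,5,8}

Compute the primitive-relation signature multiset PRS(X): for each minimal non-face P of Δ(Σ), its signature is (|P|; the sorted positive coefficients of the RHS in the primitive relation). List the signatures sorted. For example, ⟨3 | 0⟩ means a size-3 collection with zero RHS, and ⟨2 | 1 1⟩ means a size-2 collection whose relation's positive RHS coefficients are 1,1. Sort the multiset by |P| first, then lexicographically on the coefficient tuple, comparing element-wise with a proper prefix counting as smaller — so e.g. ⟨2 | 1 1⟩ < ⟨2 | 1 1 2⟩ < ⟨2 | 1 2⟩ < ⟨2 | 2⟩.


Σ has 12 primitive collections:

  {2,8}:  v_{2} + v_{8} = 0  so sig = ⟨2 | 0⟩
  {3,4}:  v_{3} + v_{4} = 0  so sig = ⟨2 | 0⟩
  {1,2}:  v_{1} + v_{2} = v_{3}  so sig = ⟨2 | 1⟩
  {1,4}:  v_{1} + v_{4} = v_{8}  so sig = ⟨2 | 1⟩
  {3,5}:  v_{3} + v_{5} = v_{7}  so sig = ⟨2 | 1⟩
  {3,8}:  v_{3} + v_{8} = v_{1}  so sig = ⟨2 | 1⟩
  {4,7}:  v_{4} + v_{7} = v_{5}  so sig = ⟨2 | 1⟩
  {6,7}:  v_{6} + v_{7} = v_{2}  so sig = ⟨2 | 1⟩
  {2,4}:  v_{2} + v_{4} = v_{5} + v_{6}  so sig = ⟨2 | 1 1⟩
  {7,8}:  v_{7} + v_{8} = v_{1} + v_{5}  so sig = ⟨2 | 1 1⟩
  {1,5,6}:  v_{1} + v_{5} + v_{6} = 0  so sig = ⟨3 | 0⟩
  {5,6,8}:  v_{5} + v_{6} + v_{8} = v_{4}  so sig = ⟨3 | 1⟩

so the primitive-relation signature multiset is
[⟨2 | 0⟩, ⟨2 | 0⟩, ⟨2 | 1⟩, ⟨2 | 1⟩, ⟨2 | 1⟩, ⟨2 | 1⟩, ⟨2 | 1⟩, ⟨2 | 1⟩, ⟨2 | 1 1⟩, ⟨2 | 1 1⟩, ⟨3 | 0⟩, ⟨3 | 1⟩]


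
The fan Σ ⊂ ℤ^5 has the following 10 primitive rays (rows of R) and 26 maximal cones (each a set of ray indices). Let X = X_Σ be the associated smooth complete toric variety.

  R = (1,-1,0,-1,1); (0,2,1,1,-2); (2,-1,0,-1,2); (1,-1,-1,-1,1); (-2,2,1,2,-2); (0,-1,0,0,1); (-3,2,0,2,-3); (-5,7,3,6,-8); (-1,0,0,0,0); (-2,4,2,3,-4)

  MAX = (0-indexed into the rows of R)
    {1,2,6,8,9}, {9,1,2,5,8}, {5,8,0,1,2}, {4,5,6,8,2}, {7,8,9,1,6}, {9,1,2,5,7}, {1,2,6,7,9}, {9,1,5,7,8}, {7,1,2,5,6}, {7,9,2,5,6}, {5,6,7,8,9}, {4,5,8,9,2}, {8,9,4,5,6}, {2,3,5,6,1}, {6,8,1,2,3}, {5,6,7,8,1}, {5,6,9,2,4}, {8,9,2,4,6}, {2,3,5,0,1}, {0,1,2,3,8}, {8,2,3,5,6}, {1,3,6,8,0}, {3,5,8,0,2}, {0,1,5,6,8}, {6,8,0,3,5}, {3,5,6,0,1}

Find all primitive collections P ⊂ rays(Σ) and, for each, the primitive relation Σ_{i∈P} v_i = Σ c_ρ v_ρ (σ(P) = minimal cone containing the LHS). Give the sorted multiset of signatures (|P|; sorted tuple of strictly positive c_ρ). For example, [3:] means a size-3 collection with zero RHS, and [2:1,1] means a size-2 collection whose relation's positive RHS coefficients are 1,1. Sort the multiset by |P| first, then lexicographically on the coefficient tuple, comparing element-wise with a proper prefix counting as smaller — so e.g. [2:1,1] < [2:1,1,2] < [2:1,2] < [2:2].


Minimal non-faces — 14 found among 10 rays, 26 max cones:

  P={1,4}:  v_{1} + v_{4} = v_{9}  →  sig = [2:1]
  P={3,4}:  v_{3} + v_{4} = v_{2} + v_{6}  →  sig = [2:1,1]
  P={0,4}:  v_{0} + v_{4} = v_{1} + v_{5} + v_{8}  →  sig = [2:1,1,1]
  P={3,9}:  v_{3} + v_{9} = v_{1} + v_{2} + v_{6}  →  sig = [2:1,1,1]
  P={0,9}:  v_{0} + v_{9} = 2·v_{1} + v_{5} + v_{8}  →  sig = [2:1,1,2]
  P={4,7}:  v_{4} + v_{7} = v_{5} + v_{6} + 2·v_{9}  →  sig = [2:1,1,2]
  P={3,7}:  v_{3} + v_{7} = 2·v_{1} + v_{2} + v_{5} + 2·v_{6}  →  sig = [2:1,1,2,2]
  P={0,7}:  v_{0} + v_{7} = 3·v_{1} + 2·v_{5} + v_{6} + v_{8}  →  sig = [2:1,1,2,3]
  P={0,2,6}:  v_{0} + v_{2} + v_{6} = 0  →  sig = [3:]
  P={2,7,8}:  v_{2} + v_{7} + v_{8} = v_{4} + v_{9}  →  sig = [3:1,1]
  P={1,3,5,8}:  v_{1} + v_{3} + v_{5} + v_{8} = 0  →  sig = [4:]
  P={1,5,6,9}:  v_{1} + v_{5} + v_{6} + v_{9} = v_{7}  →  sig = [4:1]
  P={1,2,5,6,8}:  v_{1} + v_{2} + v_{5} + v_{6} + v_{8} = v_{4}  →  sig = [5:1]
  P={2,5,6,8,9}:  v_{2} + v_{5} + v_{6} + v_{8} + v_{9} = 2·v_{4}  →  sig = [5:2]

Hence PRS(X_Σ) =
{ [2:1],  [2:1,1],  [2:1,1,1] ×2,  [2:1,1,2] ×2,  [2:1,1,2,2],  [2:1,1,2,3],  [3:],  [3:1,1],  [4:],  [4:1],  [5:1],  [5:2] }


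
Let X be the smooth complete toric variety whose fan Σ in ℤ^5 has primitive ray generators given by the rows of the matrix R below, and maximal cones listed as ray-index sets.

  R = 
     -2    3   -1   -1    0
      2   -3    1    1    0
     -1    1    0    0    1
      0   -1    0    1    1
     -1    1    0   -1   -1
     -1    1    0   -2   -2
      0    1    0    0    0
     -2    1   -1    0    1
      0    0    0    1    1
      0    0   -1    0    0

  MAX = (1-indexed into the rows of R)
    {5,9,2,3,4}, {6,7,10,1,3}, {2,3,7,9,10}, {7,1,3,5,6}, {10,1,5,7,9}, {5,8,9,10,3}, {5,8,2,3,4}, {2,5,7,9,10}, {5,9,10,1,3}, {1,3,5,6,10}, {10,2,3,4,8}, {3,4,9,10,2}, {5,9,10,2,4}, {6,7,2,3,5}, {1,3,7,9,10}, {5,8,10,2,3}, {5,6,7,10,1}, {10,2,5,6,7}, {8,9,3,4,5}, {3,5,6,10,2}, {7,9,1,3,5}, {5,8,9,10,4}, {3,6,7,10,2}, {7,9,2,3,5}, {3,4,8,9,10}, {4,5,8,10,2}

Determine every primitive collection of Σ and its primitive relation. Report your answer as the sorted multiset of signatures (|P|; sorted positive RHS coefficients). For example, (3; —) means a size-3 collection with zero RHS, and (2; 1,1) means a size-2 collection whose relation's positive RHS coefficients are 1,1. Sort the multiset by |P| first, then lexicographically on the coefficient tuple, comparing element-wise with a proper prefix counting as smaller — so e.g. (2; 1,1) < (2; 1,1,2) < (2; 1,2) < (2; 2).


The 12 primitive collections of Σ (r=10, n=5):

  P={1,2}:  v_{1} + v_{2} = 0  ⟹  sig = (2; —)
  P={4,7}:  v_{4} + v_{7} = v_{9}  ⟹  sig = (2; 1)
  P={6,9}:  v_{6} + v_{9} = v_{5}  ⟹  sig = (2; 1)
  P={1,4}:  v_{1} + v_{4} = v_{3} + v_{5} + v_{9} + v_{10}  ⟹  sig = (2; 1,1,1,1)
  P={7,8}:  v_{7} + v_{8} = v_{3} + v_{5} + v_{9} + v_{10}  ⟹  sig = (2; 1,1,1,1)
  P={4,6}:  v_{4} + v_{6} = v_{2} + v_{3} + 2·v_{5} + v_{10}  ⟹  sig = (2; 1,1,1,2)
  P={1,8}:  v_{1} + v_{8} = 2·v_{3} + 2·v_{5} + v_{9} + 2·v_{10}  ⟹  sig = (2; 1,2,2,2)
  P={6,8}:  v_{6} + v_{8} = v_{2} + 2·v_{3} + 3·v_{5} + 2·v_{10}  ⟹  sig = (2; 1,2,2,3)
  P={2,8,9}:  v_{2} + v_{8} + v_{9} = 2·v_{4}  ⟹  sig = (3; 2)
  P={3,4,5,10}:  v_{3} + v_{4} + v_{5} + v_{10} = v_{8}  ⟹  sig = (4; 1)
  P={3,5,7,10}:  v_{3} + v_{5} + v_{7} + v_{10} = v_{1}  ⟹  sig = (4; 1)
  P={2,3,5,9,10}:  v_{2} + v_{3} + v_{5} + v_{9} + v_{10} = v_{4}  ⟹  sig = (5; 1)

Signatures (|P|; sorted positive RHS coefficients), sorted:
{ (2; —),  (2; 1) ×2,  (2; 1,1,1,1) ×2,  (2; 1,1,1,2),  (2; 1,2,2,2),  (2; 1,2,2,3),  (3; 2),  (4; 1) ×2,  (5; 1) }


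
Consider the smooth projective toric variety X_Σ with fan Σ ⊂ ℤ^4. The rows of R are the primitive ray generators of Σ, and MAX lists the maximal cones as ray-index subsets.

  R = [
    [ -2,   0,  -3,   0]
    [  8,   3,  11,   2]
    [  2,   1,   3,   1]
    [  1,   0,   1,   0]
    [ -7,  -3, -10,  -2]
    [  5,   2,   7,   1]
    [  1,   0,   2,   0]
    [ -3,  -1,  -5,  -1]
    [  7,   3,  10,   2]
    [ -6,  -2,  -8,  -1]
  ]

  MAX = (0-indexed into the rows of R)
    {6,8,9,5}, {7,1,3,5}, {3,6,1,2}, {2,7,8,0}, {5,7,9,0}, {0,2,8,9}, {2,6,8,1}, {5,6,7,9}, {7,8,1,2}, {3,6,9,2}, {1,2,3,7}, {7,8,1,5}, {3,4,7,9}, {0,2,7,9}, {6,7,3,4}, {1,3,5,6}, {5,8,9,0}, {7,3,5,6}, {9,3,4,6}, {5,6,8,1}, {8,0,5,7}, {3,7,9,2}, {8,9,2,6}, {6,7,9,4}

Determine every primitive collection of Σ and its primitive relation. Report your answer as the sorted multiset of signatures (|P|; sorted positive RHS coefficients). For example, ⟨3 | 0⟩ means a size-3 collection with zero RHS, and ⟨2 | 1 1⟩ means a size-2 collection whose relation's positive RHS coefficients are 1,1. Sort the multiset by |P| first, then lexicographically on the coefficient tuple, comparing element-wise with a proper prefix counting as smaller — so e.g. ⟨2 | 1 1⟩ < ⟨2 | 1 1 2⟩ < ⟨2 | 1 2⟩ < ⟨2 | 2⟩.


The 17 primitive collections of Σ (r=10, n=4):

  P = {4,8}:  v_{4} + v_{8} = 0  so sig = ⟨2 | 0⟩
  P = {1,4}:  v_{1} + v_{4} = v_{3}  so sig = ⟨2 | 1⟩
  P = {1,9}:  v_{1} + v_{9} = v_{2}  so sig = ⟨2 | 1⟩
  P = {2,5}:  v_{2} + v_{5} = v_{8}  so sig = ⟨2 | 1⟩
  P = {3,8}:  v_{3} + v_{8} = v_{1}  so sig = ⟨2 | 1⟩
  P = {0,3}:  v_{0} + v_{3} = v_{2} + v_{7}  so sig = ⟨2 | 1 1⟩
  P = {0,4}:  v_{0} + v_{4} = v_{7} + v_{9}  so sig = ⟨2 | 1 1⟩
  P = {0,6}:  v_{0} + v_{6} = v_{5} + v_{9}  so sig = ⟨2 | 1 1⟩
  P = {2,4}:  v_{2} + v_{4} = v_{3} + v_{9}  so sig = ⟨2 | 1 1⟩
  P = {4,5}:  v_{4} + v_{5} = v_{6} + v_{7}  so sig = ⟨2 | 1 1⟩
  P = {0,1}:  v_{0} + v_{1} = v_{2} + v_{7} + v_{8}  so sig = ⟨2 | 1 1 1⟩
  P = {2,6,7}:  v_{2} + v_{6} + v_{7} = 0  so sig = ⟨3 | 0⟩
  P = {3,5,9}:  v_{3} + v_{5} + v_{9} = 0  so sig = ⟨3 | 0⟩
  P = {6,7,8}:  v_{6} + v_{7} + v_{8} = v_{5}  so sig = ⟨3 | 1⟩
  P = {7,8,9}:  v_{7} + v_{8} + v_{9} = v_{0}  so sig = ⟨3 | 1⟩
  P = {1,6,7}:  v_{1} + v_{6} + v_{7} = v_{3} + v_{5}  so sig = ⟨3 | 1 1⟩
  P = {3,6,7,9}:  v_{3} + v_{6} + v_{7} + v_{9} = v_{4}  so sig = ⟨4 | 1⟩

Sorted signature multiset PRS(X):
[⟨2 | 0⟩, ⟨2 | 1⟩, ⟨2 | 1⟩, ⟨2 | 1⟩, ⟨2 | 1⟩, ⟨2 | 1 1⟩, ⟨2 | 1 1⟩, ⟨2 | 1 1⟩, ⟨2 | 1 1⟩, ⟨2 | 1 1⟩, ⟨2 | 1 1 1⟩, ⟨3 | 0⟩, ⟨3 | 0⟩, ⟨3 | 1⟩, ⟨3 | 1⟩, ⟨3 | 1 1⟩, ⟨4 | 1⟩]


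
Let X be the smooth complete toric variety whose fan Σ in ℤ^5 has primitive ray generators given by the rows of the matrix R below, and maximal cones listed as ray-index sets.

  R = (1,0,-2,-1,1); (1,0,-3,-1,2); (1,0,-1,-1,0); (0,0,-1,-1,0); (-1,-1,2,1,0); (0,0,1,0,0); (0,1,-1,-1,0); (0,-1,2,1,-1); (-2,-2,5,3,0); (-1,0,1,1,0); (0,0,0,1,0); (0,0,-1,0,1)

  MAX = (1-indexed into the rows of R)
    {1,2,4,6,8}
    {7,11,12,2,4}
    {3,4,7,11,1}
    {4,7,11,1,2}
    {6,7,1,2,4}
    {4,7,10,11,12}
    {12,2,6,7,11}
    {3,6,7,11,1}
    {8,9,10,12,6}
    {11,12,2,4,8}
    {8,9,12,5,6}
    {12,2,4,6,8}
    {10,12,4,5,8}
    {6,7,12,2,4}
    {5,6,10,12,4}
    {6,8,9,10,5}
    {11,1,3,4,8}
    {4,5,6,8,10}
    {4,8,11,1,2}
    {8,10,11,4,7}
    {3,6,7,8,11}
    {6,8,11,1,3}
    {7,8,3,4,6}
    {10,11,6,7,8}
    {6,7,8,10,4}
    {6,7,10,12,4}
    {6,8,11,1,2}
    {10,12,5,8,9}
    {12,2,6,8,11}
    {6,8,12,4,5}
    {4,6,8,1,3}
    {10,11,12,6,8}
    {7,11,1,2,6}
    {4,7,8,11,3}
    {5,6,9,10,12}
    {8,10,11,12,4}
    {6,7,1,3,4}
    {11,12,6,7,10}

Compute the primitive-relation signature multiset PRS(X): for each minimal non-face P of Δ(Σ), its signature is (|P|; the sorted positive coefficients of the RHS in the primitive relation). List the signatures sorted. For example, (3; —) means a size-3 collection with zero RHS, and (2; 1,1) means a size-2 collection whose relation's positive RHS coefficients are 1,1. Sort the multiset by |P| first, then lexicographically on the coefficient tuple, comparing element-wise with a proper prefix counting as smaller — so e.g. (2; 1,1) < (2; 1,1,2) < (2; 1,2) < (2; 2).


23 minimal non-faces of Δ(Σ) (on 12 rays):

  P = {3,10}:  v_{3} + v_{10} = 0  ⟹  sig = (2; —)
  P = {1,10}:  v_{1} + v_{10} = v_{12}  ⟹  sig = (2; 1)
  P = {1,12}:  v_{1} + v_{12} = v_{2}  ⟹  sig = (2; 1)
  P = {3,12}:  v_{3} + v_{12} = v_{1}  ⟹  sig = (2; 1)
  P = {5,7}:  v_{5} + v_{7} = v_{4} + v_{6} + v_{10}  ⟹  sig = (2; 1,1,1)
  P = {5,11}:  v_{5} + v_{11} = v_{8} + v_{10} + v_{12}  ⟹  sig = (2; 1,1,1)
  P = {7,9}:  v_{7} + v_{9} = v_{5} + v_{6} + v_{10}  ⟹  sig = (2; 1,1,1)
  P = {3,5}:  v_{3} + v_{5} = v_{4} + v_{6} + v_{8} + v_{12}  ⟹  sig = (2; 1,1,1,1)
  P = {3,9}:  v_{3} + v_{9} = v_{5} + v_{6} + v_{8} + v_{12}  ⟹  sig = (2; 1,1,1,1)
  P = {1,5}:  v_{1} + v_{5} = v_{4} + v_{6} + v_{8} + 2·v_{12}  ⟹  sig = (2; 1,1,1,2)
  P = {1,9}:  v_{1} + v_{9} = v_{5} + v_{6} + v_{8} + 2·v_{12}  ⟹  sig = (2; 1,1,1,2)
  P = {2,5}:  v_{2} + v_{5} = v_{4} + v_{6} + v_{8} + 3·v_{12}  ⟹  sig = (2; 1,1,1,3)
  P = {2,9}:  v_{2} + v_{9} = v_{5} + v_{6} + v_{8} + 3·v_{12}  ⟹  sig = (2; 1,1,1,3)
  P = {9,11}:  v_{9} + v_{11} = v_{6} + 2·v_{8} + 2·v_{10} + 2·v_{12}  ⟹  sig = (2; 1,2,2,2)
  P = {2,3}:  v_{2} + v_{3} = 2·v_{1}  ⟹  sig = (2; 2)
  P = {2,10}:  v_{2} + v_{10} = 2·v_{12}  ⟹  sig = (2; 2)
  P = {4,9}:  v_{4} + v_{9} = 2·v_{5}  ⟹  sig = (2; 2)
  P = {4,6,11}:  v_{4} + v_{6} + v_{11} = 0  ⟹  sig = (3; —)
  P = {7,8,12}:  v_{7} + v_{8} + v_{12} = 0  ⟹  sig = (3; —)
  P = {1,7,8}:  v_{1} + v_{7} + v_{8} = v_{3}  ⟹  sig = (3; 1)
  P = {2,7,8}:  v_{2} + v_{7} + v_{8} = v_{1}  ⟹  sig = (3; 1)
  P = {4,6,8,10,12}:  v_{4} + v_{6} + v_{8} + v_{10} + v_{12} = v_{5}  ⟹  sig = (5; 1)
  P = {5,6,8,10,12}:  v_{5} + v_{6} + v_{8} + v_{10} + v_{12} = v_{9}  ⟹  sig = (5; 1)

so the primitive-relation signature multiset is
    (2; —)
    (2; 1)
    (2; 1)
    (2; 1)
    (2; 1,1,1)
    (2; 1,1,1)
    (2; 1,1,1)
    (2; 1,1,1,1)
    (2; 1,1,1,1)
    (2; 1,1,1,2)
    (2; 1,1,1,2)
    (2; 1,1,1,3)
    (2; 1,1,1,3)
    (2; 1,2,2,2)
    (2; 2)
    (2; 2)
    (2; 2)
    (3; —)
    (3; —)
    (3; 1)
    (3; 1)
    (5; 1)
    (5; 1)


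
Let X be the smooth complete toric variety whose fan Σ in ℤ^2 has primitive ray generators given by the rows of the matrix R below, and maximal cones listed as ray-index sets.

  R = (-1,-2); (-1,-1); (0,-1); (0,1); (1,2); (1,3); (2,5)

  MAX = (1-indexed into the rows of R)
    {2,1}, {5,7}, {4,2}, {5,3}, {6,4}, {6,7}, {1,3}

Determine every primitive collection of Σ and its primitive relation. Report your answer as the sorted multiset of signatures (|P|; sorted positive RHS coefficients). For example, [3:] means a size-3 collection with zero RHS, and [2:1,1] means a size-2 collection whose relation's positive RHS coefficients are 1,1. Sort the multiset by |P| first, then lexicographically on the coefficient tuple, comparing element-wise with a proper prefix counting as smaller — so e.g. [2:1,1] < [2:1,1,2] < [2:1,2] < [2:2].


14 collections generate NE(X_Σ); each relation:

  • {1,5}:  v_{1} + v_{5} = 0  so sig = [2:]
  • {3,4}:  v_{3} + v_{4} = 0  so sig = [2:]
  • {1,4}:  v_{1} + v_{4} = v_{2}  so sig = [2:1]
  • {1,6}:  v_{1} + v_{6} = v_{4}  so sig = [2:1]
  • {1,7}:  v_{1} + v_{7} = v_{6}  so sig = [2:1]
  • {2,3}:  v_{2} + v_{3} = v_{1}  so sig = [2:1]
  • {2,5}:  v_{2} + v_{5} = v_{4}  so sig = [2:1]
  • {3,6}:  v_{3} + v_{6} = v_{5}  so sig = [2:1]
  • {4,5}:  v_{4} + v_{5} = v_{6}  so sig = [2:1]
  • {5,6}:  v_{5} + v_{6} = v_{7}  so sig = [2:1]
  • {2,7}:  v_{2} + v_{7} = v_{4} + v_{6}  so sig = [2:1,1]
  • {2,6}:  v_{2} + v_{6} = 2·v_{4}  so sig = [2:2]
  • {3,7}:  v_{3} + v_{7} = 2·v_{5}  so sig = [2:2]
  • {4,7}:  v_{4} + v_{7} = 2·v_{6}  so sig = [2:2]

Signatures (|P|; sorted positive RHS coefficients), sorted:
{ [2:] ×2,  [2:1] ×8,  [2:1,1],  [2:2] ×3 }


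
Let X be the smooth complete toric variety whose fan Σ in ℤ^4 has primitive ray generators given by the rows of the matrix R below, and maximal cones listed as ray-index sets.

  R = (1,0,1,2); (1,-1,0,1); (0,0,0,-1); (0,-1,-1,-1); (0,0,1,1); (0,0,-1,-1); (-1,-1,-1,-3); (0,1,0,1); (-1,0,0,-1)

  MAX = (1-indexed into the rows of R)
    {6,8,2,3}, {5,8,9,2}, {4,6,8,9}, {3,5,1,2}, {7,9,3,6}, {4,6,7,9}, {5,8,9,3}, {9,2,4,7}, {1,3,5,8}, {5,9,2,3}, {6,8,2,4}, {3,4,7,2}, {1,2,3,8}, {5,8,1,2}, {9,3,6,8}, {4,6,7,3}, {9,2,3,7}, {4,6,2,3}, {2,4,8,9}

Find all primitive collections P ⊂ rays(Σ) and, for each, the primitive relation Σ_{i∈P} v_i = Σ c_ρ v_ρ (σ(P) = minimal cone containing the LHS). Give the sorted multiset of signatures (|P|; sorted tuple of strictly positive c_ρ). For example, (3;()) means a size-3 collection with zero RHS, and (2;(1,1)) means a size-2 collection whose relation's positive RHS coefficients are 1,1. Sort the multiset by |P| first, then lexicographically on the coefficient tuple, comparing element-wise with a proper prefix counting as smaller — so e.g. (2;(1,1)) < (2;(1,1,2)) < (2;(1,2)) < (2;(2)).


Primitive collections (14):

  • {5,6}:  v_{5} + v_{6} = 0  ⟹  sig = (2;())
  • {1,4}:  v_{1} + v_{4} = v_{2}  ⟹  sig = (2;(1))
  • {1,9}:  v_{1} + v_{9} = v_{5}  ⟹  sig = (2;(1))
  • {4,5}:  v_{4} + v_{5} = v_{2} + v_{9}  ⟹  sig = (2;(1,1))
  • {7,8}:  v_{7} + v_{8} = v_{6} + v_{9}  ⟹  sig = (2;(1,1))
  • {1,6}:  v_{1} + v_{6} = v_{2} + v_{3} + v_{8}  ⟹  sig = (2;(1,1,1))
  • {1,7}:  v_{1} + v_{7} = v_{2} + v_{3} + v_{9}  ⟹  sig = (2;(1,1,1))
  • {5,7}:  v_{5} + v_{7} = v_{2} + v_{3} + 2·v_{9}  ⟹  sig = (2;(1,1,2))
  • {2,6,9}:  v_{2} + v_{6} + v_{9} = v_{4}  ⟹  sig = (3;(1))
  • {3,4,8}:  v_{3} + v_{4} + v_{8} = v_{6}  ⟹  sig = (3;(1))
  • {3,4,9}:  v_{3} + v_{4} + v_{9} = v_{7}  ⟹  sig = (3;(1))
  • {2,6,7}:  v_{2} + v_{6} + v_{7} = v_{3} + 2·v_{4}  ⟹  sig = (3;(1,2))
  • {2,3,8,9}:  v_{2} + v_{3} + v_{8} + v_{9} = 0  ⟹  sig = (4;())
  • {2,3,5,8}:  v_{2} + v_{3} + v_{5} + v_{8} = v_{1}  ⟹  sig = (4;(1))

Hence PRS(X_Σ) =
{ (2;()),  (2;(1)) ×2,  (2;(1,1)) ×2,  (2;(1,1,1)) ×2,  (2;(1,1,2)),  (3;(1)) ×3,  (3;(1,2)),  (4;()),  (4;(1)) }


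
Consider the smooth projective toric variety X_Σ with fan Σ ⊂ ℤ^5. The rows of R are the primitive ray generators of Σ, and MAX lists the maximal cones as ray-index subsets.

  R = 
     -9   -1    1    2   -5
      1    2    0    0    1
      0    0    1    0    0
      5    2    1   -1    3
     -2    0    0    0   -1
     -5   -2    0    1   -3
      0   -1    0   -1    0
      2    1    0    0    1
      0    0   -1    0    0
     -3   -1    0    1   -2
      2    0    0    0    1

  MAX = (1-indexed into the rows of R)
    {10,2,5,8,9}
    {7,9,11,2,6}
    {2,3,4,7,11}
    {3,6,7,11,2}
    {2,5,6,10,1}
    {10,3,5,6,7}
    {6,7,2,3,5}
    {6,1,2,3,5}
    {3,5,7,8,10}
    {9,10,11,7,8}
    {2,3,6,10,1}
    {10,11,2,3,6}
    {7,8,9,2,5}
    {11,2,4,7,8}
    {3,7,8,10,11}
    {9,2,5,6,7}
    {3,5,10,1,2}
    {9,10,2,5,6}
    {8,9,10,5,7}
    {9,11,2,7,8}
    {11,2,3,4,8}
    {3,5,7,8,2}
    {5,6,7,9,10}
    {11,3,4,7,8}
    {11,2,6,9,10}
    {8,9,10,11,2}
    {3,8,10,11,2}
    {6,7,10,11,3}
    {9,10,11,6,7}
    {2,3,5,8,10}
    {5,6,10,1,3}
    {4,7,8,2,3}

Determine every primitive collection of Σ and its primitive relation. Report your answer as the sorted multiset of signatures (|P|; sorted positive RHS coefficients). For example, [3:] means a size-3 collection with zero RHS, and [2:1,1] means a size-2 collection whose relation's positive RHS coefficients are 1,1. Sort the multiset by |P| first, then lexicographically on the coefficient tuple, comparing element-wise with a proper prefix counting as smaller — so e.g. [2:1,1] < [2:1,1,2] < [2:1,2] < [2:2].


|primitive collections| = 15. Relations:

  P={3,9}:  v_{3} + v_{9} = 0  ⟹  sig = [2:]
  P={5,11}:  v_{5} + v_{11} = 0  ⟹  sig = [2:]
  P={4,6}:  v_{4} + v_{6} = v_{3}  ⟹  sig = [2:1]
  P={6,8}:  v_{6} + v_{8} = v_{10}  ⟹  sig = [2:1]
  P={4,10}:  v_{4} + v_{10} = v_{3} + v_{8}  ⟹  sig = [2:1,1]
  P={1,9}:  v_{1} + v_{9} = v_{2} + v_{5} + v_{6} + v_{10}  ⟹  sig = [2:1,1,1,1]
  P={1,11}:  v_{1} + v_{11} = v_{2} + v_{3} + v_{6} + v_{10}  ⟹  sig = [2:1,1,1,1]
  P={4,5}:  v_{4} + v_{5} = v_{2} + v_{3} + v_{7} + v_{8}  ⟹  sig = [2:1,1,1,1]
  P={4,9}:  v_{4} + v_{9} = v_{2} + v_{7} + v_{8} + v_{11}  ⟹  sig = [2:1,1,1,1]
  P={1,4}:  v_{1} + v_{4} = v_{2} + 2·v_{3} + v_{5} + v_{10}  ⟹  sig = [2:1,1,1,2]
  P={1,8}:  v_{1} + v_{8} = v_{2} + v_{3} + v_{5} + 2·v_{10}  ⟹  sig = [2:1,1,1,2]
  P={1,7}:  v_{1} + v_{7} = v_{3} + 2·v_{5} + v_{6}  ⟹  sig = [2:1,1,2]
  P={2,7,10}:  v_{2} + v_{7} + v_{10} = v_{5}  ⟹  sig = [3:1]
  P={2,3,5,6,10}:  v_{2} + v_{3} + v_{5} + v_{6} + v_{10} = v_{1}  ⟹  sig = [5:1]
  P={2,3,7,8,11}:  v_{2} + v_{3} + v_{7} + v_{8} + v_{11} = v_{4}  ⟹  sig = [5:1]

so the primitive-relation signature multiset is
{ [2:] ×2,  [2:1] ×2,  [2:1,1],  [2:1,1,1,1] ×4,  [2:1,1,1,2] ×2,  [2:1,1,2],  [3:1],  [5:1] ×2 }


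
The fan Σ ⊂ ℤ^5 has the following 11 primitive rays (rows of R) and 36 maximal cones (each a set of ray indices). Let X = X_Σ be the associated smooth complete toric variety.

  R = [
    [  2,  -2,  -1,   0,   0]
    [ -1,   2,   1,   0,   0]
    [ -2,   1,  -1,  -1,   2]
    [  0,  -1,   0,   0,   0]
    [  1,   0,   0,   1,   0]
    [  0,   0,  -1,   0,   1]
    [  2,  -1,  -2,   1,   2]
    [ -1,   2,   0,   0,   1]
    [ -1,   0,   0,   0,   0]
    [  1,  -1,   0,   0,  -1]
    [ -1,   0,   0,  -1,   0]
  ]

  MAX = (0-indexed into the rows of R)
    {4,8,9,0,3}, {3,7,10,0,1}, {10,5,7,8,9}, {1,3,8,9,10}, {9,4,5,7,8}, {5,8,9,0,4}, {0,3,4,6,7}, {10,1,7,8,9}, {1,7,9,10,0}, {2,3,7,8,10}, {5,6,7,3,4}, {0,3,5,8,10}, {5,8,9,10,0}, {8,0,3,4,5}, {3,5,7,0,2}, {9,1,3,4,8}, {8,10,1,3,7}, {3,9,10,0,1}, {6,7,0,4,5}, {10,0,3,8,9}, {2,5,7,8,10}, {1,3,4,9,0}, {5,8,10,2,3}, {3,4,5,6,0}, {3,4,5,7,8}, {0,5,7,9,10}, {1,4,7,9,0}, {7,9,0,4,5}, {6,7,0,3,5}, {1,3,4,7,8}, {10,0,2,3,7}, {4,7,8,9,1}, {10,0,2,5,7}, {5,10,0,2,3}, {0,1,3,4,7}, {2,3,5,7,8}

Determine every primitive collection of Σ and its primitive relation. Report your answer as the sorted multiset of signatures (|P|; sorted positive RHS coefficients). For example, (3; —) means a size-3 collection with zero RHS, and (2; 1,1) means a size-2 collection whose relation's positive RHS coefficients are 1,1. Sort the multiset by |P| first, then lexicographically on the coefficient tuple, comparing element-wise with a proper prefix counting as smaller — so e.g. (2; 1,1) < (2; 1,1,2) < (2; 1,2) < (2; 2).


The 17 primitive collections of Σ (r=11, n=5):

  P = {4,10}:  v_{4} + v_{10} = 0  so sig = (2; —)
  P = {1,5}:  v_{1} + v_{5} = v_{7}  so sig = (2; 1)
  P = {2,9}:  v_{2} + v_{9} = v_{5} + v_{10}  so sig = (2; 1,1)
  P = {2,4}:  v_{2} + v_{4} = v_{3} + v_{5} + v_{7}  so sig = (2; 1,1,1)
  P = {6,9}:  v_{6} + v_{9} = v_{0} + v_{4} + v_{5}  so sig = (2; 1,1,1)
  P = {6,10}:  v_{6} + v_{10} = v_{0} + v_{3} + v_{5} + v_{7}  so sig = (2; 1,1,1,1)
  P = {1,6}:  v_{1} + v_{6} = v_{0} + v_{3} + v_{4} + 2·v_{7}  so sig = (2; 1,1,1,2)
  P = {1,2}:  v_{1} + v_{2} = v_{3} + 2·v_{7} + v_{10}  so sig = (2; 1,1,2)
  P = {6,8}:  v_{6} + v_{8} = v_{3} + v_{4} + 2·v_{5}  so sig = (2; 1,1,2)
  P = {2,6}:  v_{2} + v_{6} = v_{0} + 2·v_{3} + 2·v_{5} + 2·v_{7}  so sig = (2; 1,2,2,2)
  P = {0,1,8}:  v_{0} + v_{1} + v_{8} = 0  so sig = (3; —)
  P = {3,7,9}:  v_{3} + v_{7} + v_{9} = 0  so sig = (3; —)
  P = {0,7,8}:  v_{0} + v_{7} + v_{8} = v_{5}  so sig = (3; 1)
  P = {3,5,9}:  v_{3} + v_{5} + v_{9} = v_{0} + v_{8}  so sig = (3; 1,1)
  P = {0,2,8}:  v_{0} + v_{2} + v_{8} = v_{3} + 2·v_{5} + v_{10}  so sig = (3; 1,1,2)
  P = {3,5,7,10}:  v_{3} + v_{5} + v_{7} + v_{10} = v_{2}  so sig = (4; 1)
  P = {0,3,4,5,7}:  v_{0} + v_{3} + v_{4} + v_{5} + v_{7} = v_{6}  so sig = (5; 1)

Signatures (|P|; sorted positive RHS coefficients), sorted:
{ (2; —),  (2; 1),  (2; 1,1),  (2; 1,1,1) ×2,  (2; 1,1,1,1),  (2; 1,1,1,2),  (2; 1,1,2) ×2,  (2; 1,2,2,2),  (3; —) ×2,  (3; 1),  (3; 1,1),  (3; 1,1,2),  (4; 1),  (5; 1) }


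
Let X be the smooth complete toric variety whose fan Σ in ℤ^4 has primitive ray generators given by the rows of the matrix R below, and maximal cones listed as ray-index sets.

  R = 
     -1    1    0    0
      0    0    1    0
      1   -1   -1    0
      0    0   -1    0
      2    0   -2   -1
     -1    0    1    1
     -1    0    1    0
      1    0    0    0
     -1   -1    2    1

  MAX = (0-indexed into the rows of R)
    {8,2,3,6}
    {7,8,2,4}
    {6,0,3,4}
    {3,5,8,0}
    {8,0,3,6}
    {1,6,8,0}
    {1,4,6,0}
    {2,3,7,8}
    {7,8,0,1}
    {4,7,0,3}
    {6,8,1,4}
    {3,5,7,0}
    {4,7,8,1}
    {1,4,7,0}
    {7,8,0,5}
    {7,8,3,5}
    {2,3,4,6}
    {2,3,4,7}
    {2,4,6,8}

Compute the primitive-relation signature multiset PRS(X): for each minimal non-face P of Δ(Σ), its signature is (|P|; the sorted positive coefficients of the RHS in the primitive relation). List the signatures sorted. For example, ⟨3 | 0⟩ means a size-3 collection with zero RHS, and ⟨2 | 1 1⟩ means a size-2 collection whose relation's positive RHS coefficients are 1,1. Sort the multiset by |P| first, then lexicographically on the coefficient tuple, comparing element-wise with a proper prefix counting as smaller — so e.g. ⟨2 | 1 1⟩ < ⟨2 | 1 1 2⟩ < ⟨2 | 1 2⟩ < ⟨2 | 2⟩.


|primitive collections| = 11. Relations:

  P={1,3}:  v_{1} + v_{3} = 0 — sig = ⟨2 | 0⟩
  P={0,2}:  v_{0} + v_{2} = v_{3} — sig = ⟨2 | 1⟩
  P={6,7}:  v_{6} + v_{7} = v_{1} — sig = ⟨2 | 1⟩
  P={1,2}:  v_{1} + v_{2} = v_{4} + v_{8} — sig = ⟨2 | 1 1⟩
  P={4,5}:  v_{4} + v_{5} = v_{3} + v_{7} — sig = ⟨2 | 1 1⟩
  P={5,6}:  v_{5} + v_{6} = v_{0} + v_{8} — sig = ⟨2 | 1 1⟩
  P={1,5}:  v_{1} + v_{5} = v_{0} + v_{7} + v_{8} — sig = ⟨2 | 1 1 1⟩
  P={2,5}:  v_{2} + v_{5} = 2·v_{3} + v_{7} + v_{8} — sig = ⟨2 | 1 1 2⟩
  P={0,4,8}:  v_{0} + v_{4} + v_{8} = 0 — sig = ⟨3 | 0⟩
  P={3,4,8}:  v_{3} + v_{4} + v_{8} = v_{2} — sig = ⟨3 | 1⟩
  P={0,3,7,8}:  v_{0} + v_{3} + v_{7} + v_{8} = v_{5} — sig = ⟨4 | 1⟩

Hence PRS(X_Σ) =
    ⟨2 | 0⟩
    ⟨2 | 1⟩
    ⟨2 | 1⟩
    ⟨2 | 1 1⟩
    ⟨2 | 1 1⟩
    ⟨2 | 1 1⟩
    ⟨2 | 1 1 1⟩
    ⟨2 | 1 1 2⟩
    ⟨3 | 0⟩
    ⟨3 | 1⟩
    ⟨4 | 1⟩


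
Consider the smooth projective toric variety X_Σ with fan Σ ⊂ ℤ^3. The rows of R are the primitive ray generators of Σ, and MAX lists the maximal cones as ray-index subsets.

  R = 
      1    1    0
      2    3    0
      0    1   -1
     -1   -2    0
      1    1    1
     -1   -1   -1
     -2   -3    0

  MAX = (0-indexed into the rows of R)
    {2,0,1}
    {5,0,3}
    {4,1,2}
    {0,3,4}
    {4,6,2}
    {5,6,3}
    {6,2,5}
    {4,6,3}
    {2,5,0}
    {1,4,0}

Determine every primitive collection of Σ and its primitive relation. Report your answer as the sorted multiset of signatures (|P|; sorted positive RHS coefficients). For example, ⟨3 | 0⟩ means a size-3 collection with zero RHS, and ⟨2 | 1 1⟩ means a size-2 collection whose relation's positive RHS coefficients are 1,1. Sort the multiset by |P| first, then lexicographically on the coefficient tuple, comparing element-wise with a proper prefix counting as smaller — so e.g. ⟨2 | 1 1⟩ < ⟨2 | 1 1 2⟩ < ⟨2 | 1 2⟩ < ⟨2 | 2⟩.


7 minimal non-faces of Δ(Σ) (on 7 rays):

  P={1,6}:  v_{1} + v_{6} = 0 — sig = ⟨2 | 0⟩
  P={4,5}:  v_{4} + v_{5} = 0 — sig = ⟨2 | 0⟩
  P={0,6}:  v_{0} + v_{6} = v_{3} — sig = ⟨2 | 1⟩
  P={1,3}:  v_{1} + v_{3} = v_{0} — sig = ⟨2 | 1⟩
  P={2,3}:  v_{2} + v_{3} = v_{5} — sig = ⟨2 | 1⟩
  P={1,5}:  v_{1} + v_{5} = v_{0} + v_{2} — sig = ⟨2 | 1 1⟩
  P={0,2,4}:  v_{0} + v_{2} + v_{4} = v_{1} — sig = ⟨3 | 1⟩

so the primitive-relation signature multiset is
[⟨2 | 0⟩, ⟨2 | 0⟩, ⟨2 | 1⟩, ⟨2 | 1⟩, ⟨2 | 1⟩, ⟨2 | 1 1⟩, ⟨3 | 1⟩]


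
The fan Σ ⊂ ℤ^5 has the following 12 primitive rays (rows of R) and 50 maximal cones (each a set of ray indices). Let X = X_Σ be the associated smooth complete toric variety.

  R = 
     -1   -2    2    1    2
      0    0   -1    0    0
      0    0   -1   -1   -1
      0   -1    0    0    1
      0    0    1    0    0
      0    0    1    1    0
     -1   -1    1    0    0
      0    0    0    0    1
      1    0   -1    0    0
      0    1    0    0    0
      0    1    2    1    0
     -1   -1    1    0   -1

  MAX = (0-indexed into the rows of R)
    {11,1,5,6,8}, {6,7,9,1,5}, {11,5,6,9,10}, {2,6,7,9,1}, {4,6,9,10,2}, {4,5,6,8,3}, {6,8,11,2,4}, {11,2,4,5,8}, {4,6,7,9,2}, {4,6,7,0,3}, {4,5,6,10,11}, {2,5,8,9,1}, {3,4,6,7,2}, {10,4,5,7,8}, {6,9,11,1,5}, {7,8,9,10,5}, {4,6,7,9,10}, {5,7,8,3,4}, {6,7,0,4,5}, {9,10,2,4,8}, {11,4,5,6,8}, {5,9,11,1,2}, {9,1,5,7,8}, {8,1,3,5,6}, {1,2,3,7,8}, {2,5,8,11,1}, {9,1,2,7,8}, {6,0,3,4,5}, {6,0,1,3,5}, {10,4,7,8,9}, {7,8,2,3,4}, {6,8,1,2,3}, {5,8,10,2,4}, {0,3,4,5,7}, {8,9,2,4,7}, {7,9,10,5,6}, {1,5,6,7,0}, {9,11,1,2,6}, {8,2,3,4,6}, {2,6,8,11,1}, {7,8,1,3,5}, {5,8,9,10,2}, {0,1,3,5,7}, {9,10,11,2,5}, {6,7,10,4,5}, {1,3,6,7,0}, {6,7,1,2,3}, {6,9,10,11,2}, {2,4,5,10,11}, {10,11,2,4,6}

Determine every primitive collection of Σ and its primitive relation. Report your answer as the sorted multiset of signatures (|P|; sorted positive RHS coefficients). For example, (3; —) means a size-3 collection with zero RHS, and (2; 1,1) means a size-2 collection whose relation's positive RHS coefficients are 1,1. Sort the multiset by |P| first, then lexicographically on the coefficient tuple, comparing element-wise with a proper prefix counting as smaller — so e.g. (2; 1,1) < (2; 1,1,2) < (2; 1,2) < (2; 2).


23 minimal non-faces of Δ(Σ) (on 12 rays):

  {1,4}:  v_{1} + v_{4} = 0  ⇒ sig = (2; —)
  {3,9}:  v_{3} + v_{9} = v_{7}  ⇒ sig = (2; 1)
  {7,11}:  v_{7} + v_{11} = v_{6}  ⇒ sig = (2; 1)
  {0,2}:  v_{0} + v_{2} = v_{3} + v_{6}  ⇒ sig = (2; 1,1)
  {1,10}:  v_{1} + v_{10} = v_{5} + v_{9}  ⇒ sig = (2; 1,1)
  {3,10}:  v_{3} + v_{10} = v_{4} + v_{5} + v_{7}  ⇒ sig = (2; 1,1,1)
  {0,9}:  v_{0} + v_{9} = v_{5} + v_{6} + 2·v_{7}  ⇒ sig = (2; 1,1,2)
  {0,11}:  v_{0} + v_{11} = v_{3} + v_{5} + 2·v_{6}  ⇒ sig = (2; 1,1,2)
  {0,10}:  v_{0} + v_{10} = v_{4} + 2·v_{5} + v_{6} + 2·v_{7}  ⇒ sig = (2; 1,1,2,2)
  {0,8}:  v_{0} + v_{8} = 2·v_{3} + v_{5}  ⇒ sig = (2; 1,2)
  {3,11}:  v_{3} + v_{11} = 2·v_{6} + v_{8}  ⇒ sig = (2; 1,2)
  {2,5,7}:  v_{2} + v_{5} + v_{7} = 0  ⇒ sig = (3; —)
  {6,8,9}:  v_{6} + v_{8} + v_{9} = 0  ⇒ sig = (3; —)
  {2,5,6}:  v_{2} + v_{5} + v_{6} = v_{11}  ⇒ sig = (3; 1)
  {4,5,9}:  v_{4} + v_{5} + v_{9} = v_{10}  ⇒ sig = (3; 1)
  {6,7,8}:  v_{6} + v_{7} + v_{8} = v_{3}  ⇒ sig = (3; 1)
  {2,3,5}:  v_{2} + v_{3} + v_{5} = v_{6} + v_{8}  ⇒ sig = (3; 1,1)
  {2,7,10}:  v_{2} + v_{7} + v_{10} = v_{4} + v_{9}  ⇒ sig = (3; 1,1)
  {6,8,10}:  v_{6} + v_{8} + v_{10} = v_{4} + v_{5}  ⇒ sig = (3; 1,1)
  {8,9,11}:  v_{8} + v_{9} + v_{11} = v_{2} + v_{5}  ⇒ sig = (3; 1,1)
  {4,9,11}:  v_{4} + v_{9} + v_{11} = v_{2} + v_{6} + v_{10}  ⇒ sig = (3; 1,1,1)
  {8,10,11}:  v_{8} + v_{10} + v_{11} = v_{2} + v_{4} + 2·v_{5}  ⇒ sig = (3; 1,1,2)
  {3,5,6,7}:  v_{3} + v_{5} + v_{6} + v_{7} = v_{0}  ⇒ sig = (4; 1)

Signatures (|P|; sorted positive RHS coefficients), sorted:
    (2; —)
    (2; 1)
    (2; 1)
    (2; 1,1)
    (2; 1,1)
    (2; 1,1,1)
    (2; 1,1,2)
    (2; 1,1,2)
    (2; 1,1,2,2)
    (2; 1,2)
    (2; 1,2)
    (3; —)
    (3; —)
    (3; 1)
    (3; 1)
    (3; 1)
    (3; 1,1)
    (3; 1,1)
    (3; 1,1)
    (3; 1,1)
    (3; 1,1,1)
    (3; 1,1,2)
    (4; 1)


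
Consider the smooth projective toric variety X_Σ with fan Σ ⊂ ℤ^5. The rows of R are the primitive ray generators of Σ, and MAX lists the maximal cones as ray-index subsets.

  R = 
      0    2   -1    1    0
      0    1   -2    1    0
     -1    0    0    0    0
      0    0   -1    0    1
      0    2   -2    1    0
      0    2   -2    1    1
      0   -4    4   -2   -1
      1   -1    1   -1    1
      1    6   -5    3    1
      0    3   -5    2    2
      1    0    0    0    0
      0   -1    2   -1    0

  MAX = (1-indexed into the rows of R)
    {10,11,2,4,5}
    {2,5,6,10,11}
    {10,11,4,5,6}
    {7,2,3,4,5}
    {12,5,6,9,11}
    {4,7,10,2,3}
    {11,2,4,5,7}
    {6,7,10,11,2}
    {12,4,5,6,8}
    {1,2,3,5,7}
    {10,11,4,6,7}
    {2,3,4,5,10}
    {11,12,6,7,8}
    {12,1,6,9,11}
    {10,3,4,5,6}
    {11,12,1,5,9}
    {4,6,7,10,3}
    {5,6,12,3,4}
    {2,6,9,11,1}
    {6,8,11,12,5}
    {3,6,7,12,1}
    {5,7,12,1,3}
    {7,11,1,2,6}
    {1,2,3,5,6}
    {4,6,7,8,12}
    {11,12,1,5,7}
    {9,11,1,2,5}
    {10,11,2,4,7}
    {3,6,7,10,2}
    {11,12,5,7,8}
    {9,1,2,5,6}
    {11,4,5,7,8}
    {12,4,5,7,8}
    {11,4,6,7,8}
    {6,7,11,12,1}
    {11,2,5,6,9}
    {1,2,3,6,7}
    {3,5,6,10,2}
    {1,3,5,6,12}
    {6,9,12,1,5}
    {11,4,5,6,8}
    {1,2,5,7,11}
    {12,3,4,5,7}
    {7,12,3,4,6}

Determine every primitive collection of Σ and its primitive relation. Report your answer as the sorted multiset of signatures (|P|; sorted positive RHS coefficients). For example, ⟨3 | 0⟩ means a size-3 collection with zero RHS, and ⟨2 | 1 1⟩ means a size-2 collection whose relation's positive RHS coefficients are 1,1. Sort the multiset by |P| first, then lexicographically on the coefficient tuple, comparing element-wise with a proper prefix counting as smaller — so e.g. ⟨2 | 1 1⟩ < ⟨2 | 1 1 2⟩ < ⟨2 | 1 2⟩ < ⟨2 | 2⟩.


The 19 primitive collections of Σ (r=12, n=5):

  P = {2,12}:  v_{2} + v_{12} = 0  →  sig = ⟨2 | 0⟩
  P = {3,11}:  v_{3} + v_{11} = 0  →  sig = ⟨2 | 0⟩
  P = {1,4}:  v_{1} + v_{4} = v_{6}  →  sig = ⟨2 | 1⟩
  P = {2,8}:  v_{2} + v_{8} = v_{4} + v_{11}  →  sig = ⟨2 | 1 1⟩
  P = {3,8}:  v_{3} + v_{8} = v_{4} + v_{12}  →  sig = ⟨2 | 1 1⟩
  P = {7,9}:  v_{7} + v_{9} = v_{1} + v_{11}  →  sig = ⟨2 | 1 1⟩
  P = {10,12}:  v_{10} + v_{12} = v_{4} + v_{6}  →  sig = ⟨2 | 1 1⟩
  P = {1,8}:  v_{1} + v_{8} = v_{6} + v_{11} + v_{12}  →  sig = ⟨2 | 1 1 1⟩
  P = {3,9}:  v_{3} + v_{9} = v_{1} + v_{5} + v_{6}  →  sig = ⟨2 | 1 1 1⟩
  P = {9,10}:  v_{9} + v_{10} = v_{2} + v_{5} + 3·v_{6} + v_{11}  →  sig = ⟨2 | 1 1 1 3⟩
  P = {4,9}:  v_{4} + v_{9} = v_{5} + 2·v_{6} + v_{11}  →  sig = ⟨2 | 1 1 2⟩
  P = {8,10}:  v_{8} + v_{10} = 2·v_{4} + v_{6} + v_{11}  →  sig = ⟨2 | 1 1 2⟩
  P = {8,9}:  v_{8} + v_{9} = v_{5} + 2·v_{6} + 2·v_{11} + v_{12}  →  sig = ⟨2 | 1 1 2 2⟩
  P = {1,10}:  v_{1} + v_{10} = v_{2} + 2·v_{6}  →  sig = ⟨2 | 1 2⟩
  P = {5,6,7}:  v_{5} + v_{6} + v_{7} = 0  →  sig = ⟨3 | 0⟩
  P = {2,4,6}:  v_{2} + v_{4} + v_{6} = v_{10}  →  sig = ⟨3 | 1⟩
  P = {4,11,12}:  v_{4} + v_{11} + v_{12} = v_{8}  →  sig = ⟨3 | 1⟩
  P = {5,7,10}:  v_{5} + v_{7} + v_{10} = v_{2} + v_{4}  →  sig = ⟨3 | 1 1⟩
  P = {1,5,6,11}:  v_{1} + v_{5} + v_{6} + v_{11} = v_{9}  →  sig = ⟨4 | 1⟩

Hence PRS(X_Σ) =
{ ⟨2 | 0⟩ ×2,  ⟨2 | 1⟩,  ⟨2 | 1 1⟩ ×4,  ⟨2 | 1 1 1⟩ ×2,  ⟨2 | 1 1 1 3⟩,  ⟨2 | 1 1 2⟩ ×2,  ⟨2 | 1 1 2 2⟩,  ⟨2 | 1 2⟩,  ⟨3 | 0⟩,  ⟨3 | 1⟩ ×2,  ⟨3 | 1 1⟩,  ⟨4 | 1⟩ }


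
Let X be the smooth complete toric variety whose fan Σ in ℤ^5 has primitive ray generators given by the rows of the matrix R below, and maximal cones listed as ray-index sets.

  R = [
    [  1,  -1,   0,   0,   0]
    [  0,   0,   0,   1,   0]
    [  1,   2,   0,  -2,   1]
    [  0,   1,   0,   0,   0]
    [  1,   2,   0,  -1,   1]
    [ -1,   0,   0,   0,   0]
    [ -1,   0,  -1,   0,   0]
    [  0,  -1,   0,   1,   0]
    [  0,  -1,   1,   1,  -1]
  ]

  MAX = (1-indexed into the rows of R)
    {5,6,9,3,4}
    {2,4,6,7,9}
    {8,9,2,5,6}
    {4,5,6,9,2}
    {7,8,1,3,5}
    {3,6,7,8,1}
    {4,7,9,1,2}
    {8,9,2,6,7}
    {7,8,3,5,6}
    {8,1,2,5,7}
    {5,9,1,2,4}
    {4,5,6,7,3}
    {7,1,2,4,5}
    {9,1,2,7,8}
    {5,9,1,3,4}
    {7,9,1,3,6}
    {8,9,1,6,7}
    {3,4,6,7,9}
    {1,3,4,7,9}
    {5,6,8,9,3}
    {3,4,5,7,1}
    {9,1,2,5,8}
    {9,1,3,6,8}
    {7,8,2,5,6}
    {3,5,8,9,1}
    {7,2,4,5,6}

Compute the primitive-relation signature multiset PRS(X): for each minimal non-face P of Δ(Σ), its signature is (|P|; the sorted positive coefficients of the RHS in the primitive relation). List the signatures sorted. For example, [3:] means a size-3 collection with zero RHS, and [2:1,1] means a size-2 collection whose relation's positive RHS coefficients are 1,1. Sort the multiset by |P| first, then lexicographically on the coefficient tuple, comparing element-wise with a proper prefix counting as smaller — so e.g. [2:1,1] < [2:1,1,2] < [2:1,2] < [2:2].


Δ(Σ) — 9 vertices, 7 min non-faces:

  P={2,3}:  v_{2} + v_{3} = v_{5} ; sig = [2:1]
  P={4,8}:  v_{4} + v_{8} = v_{2} ; sig = [2:1]
  P={1,4,6}:  v_{1} + v_{4} + v_{6} = 0 ; sig = [3:]
  P={1,2,6}:  v_{1} + v_{2} + v_{6} = v_{8} ; sig = [3:1]
  P={5,7,9}:  v_{5} + v_{7} + v_{9} = v_{4} ; sig = [3:1]
  P={1,5,6}:  v_{1} + v_{5} + v_{6} = v_{3} + v_{8} ; sig = [3:1,1]
  P={3,7,8,9}:  v_{3} + v_{7} + v_{8} + v_{9} = 0 ; sig = [4:]

Sorted signature multiset PRS(X):
    |P|=2: 2 collections, coeffs (1), (1)
    |P|=3: 4 collections, coeffs (), (1), (1), (1,1)
    |P|=4: 1 collection, coeffs ()
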